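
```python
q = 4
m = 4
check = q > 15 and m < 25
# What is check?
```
Trace:
  q=4
  q=4, m=4
  q=4, m=4, check=False

Final answer: False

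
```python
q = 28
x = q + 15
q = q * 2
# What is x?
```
Trace:
  q=28
  q=28, x=43
  q=56, x=43

Final answer: 43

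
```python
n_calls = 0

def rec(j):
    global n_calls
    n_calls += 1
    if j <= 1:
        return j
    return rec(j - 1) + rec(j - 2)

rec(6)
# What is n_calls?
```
Call trace (a repeated sub-call is expanded the first time; later identical calls just restate its return value):
rec(j=6)
  rec(j=5)
    rec(j=4)
      rec(j=3)
        rec(j=2)
          rec(j=1)
          -> return 1
          rec(j=0)
          -> return 0
        -> return 1
        rec(j=1)
        -> return 1
      -> return 2
      rec(j=2) -> return 1  (same call as traced above)
    -> return 3
    rec(j=3) -> return 2  (same call as traced above)
  -> return 5
  rec(j=4) -> return 3  (same call as traced above)
-> return 8

n_calls is incremented once per call, so count the calls in each subtree. Let C(j) = number of calls made by rec(j).
C(0) = C(1) = 1 (base case, no recursion); C(j) = 1 + C(j - 1) + C(j - 2) otherwise.
C(2) = 1 + C(1) + C(0) = 1 + 1 + 1 = 3
C(3) = 1 + C(2) + C(1) = 1 + 3 + 1 = 5
C(4) = 1 + C(3) + C(2) = 1 + 5 + 3 = 9
C(5) = 1 + C(4) + C(3) = 1 + 9 + 5 = 15
C(6) = 1 + C(5) + C(4) = 1 + 15 + 9 = 25
n_calls = C(6) = 25

Final answer: 25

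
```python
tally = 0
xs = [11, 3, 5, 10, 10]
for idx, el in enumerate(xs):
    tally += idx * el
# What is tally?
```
Trace:
  tally=0
  tally=0, idx=0, el=11
  tally=3, idx=1, el=3
  tally=13, idx=2, el=5
  tally=43, idx=3, el=10
  tally=83, idx=4, el=10

Final answer: 83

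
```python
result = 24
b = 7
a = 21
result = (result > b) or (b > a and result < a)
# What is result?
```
Trace:
  result=24
  result=24, b=7
  result=24, b=7, a=21
  result=True, b=7, a=21

Final answer: True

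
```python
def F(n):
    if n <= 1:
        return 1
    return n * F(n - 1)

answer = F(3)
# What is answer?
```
Call trace:
F(n=3)
  F(n=2)
    F(n=1)
    -> return 1
  -> return 2
-> return 6

Final answer: 6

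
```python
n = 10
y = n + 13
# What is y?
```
Trace:
  n=10
  n=10, y=23

Final answer: 23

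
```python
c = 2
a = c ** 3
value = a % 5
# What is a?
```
Trace:
  c=2
  c=2, a=8
  c=2, a=8, value=3

Final answer: 8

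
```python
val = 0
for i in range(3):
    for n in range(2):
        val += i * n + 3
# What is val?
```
Trace:
  val=0
  val=3, i=0, n=0
  val=6, i=0, n=1
  val=9, i=1, n=0
  val=13, i=1, n=1
  val=16, i=2, n=0
  val=21, i=2, n=1

Final answer: 21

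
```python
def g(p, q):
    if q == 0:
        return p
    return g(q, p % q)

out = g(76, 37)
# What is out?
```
Call trace:
g(p=76, q=37)
  g(p=37, q=2)
    g(p=2, q=1)
      g(p=1, q=0)
      -> return 1
    -> return 1
  -> return 1
-> return 1

Final answer: 1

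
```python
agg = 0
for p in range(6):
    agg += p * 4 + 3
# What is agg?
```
Trace:
  agg=0
  agg=3, p=0
  agg=10, p=1
  agg=21, p=2
  agg=36, p=3
  agg=55, p=4
  agg=78, p=5

Final answer: 78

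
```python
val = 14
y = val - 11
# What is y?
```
Trace:
  val=14
  val=14, y=3

Final answer: 3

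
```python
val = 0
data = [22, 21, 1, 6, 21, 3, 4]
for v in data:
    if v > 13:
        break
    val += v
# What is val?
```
Trace:
  val=0
  val=0, v=22

Final answer: 0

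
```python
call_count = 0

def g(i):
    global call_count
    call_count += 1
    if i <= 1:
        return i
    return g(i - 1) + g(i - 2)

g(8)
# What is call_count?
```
Call trace (a repeated sub-call is expanded the first time; later identical calls just restate its return value):
g(i=8)
  g(i=7)
    g(i=6)
      g(i=5)
        g(i=4)
          g(i=3)
            g(i=2)
              g(i=1)
              -> return 1
              g(i=0)
              -> return 0
            -> return 1
            g(i=1)
            -> return 1
          -> return 2
          g(i=2) -> return 1  (same call as traced above)
        -> return 3
        g(i=3) -> return 2  (same call as traced above)
      -> return 5
      g(i=4) -> return 3  (same call as traced above)
    -> return 8
    g(i=5) -> return 5  (same call as traced above)
  -> return 13
  g(i=6) -> return 8  (same call as traced above)
-> return 21

call_count is incremented once per call, so count the calls in each subtree. Let C(i) = number of calls made by g(i).
C(0) = C(1) = 1 (base case, no recursion); C(i) = 1 + C(i - 1) + C(i - 2) otherwise.
C(2) = 1 + C(1) + C(0) = 1 + 1 + 1 = 3
C(3) = 1 + C(2) + C(1) = 1 + 3 + 1 = 5
C(4) = 1 + C(3) + C(2) = 1 + 5 + 3 = 9
C(5) = 1 + C(4) + C(3) = 1 + 9 + 5 = 15
C(6) = 1 + C(5) + C(4) = 1 + 15 + 9 = 25
C(7) = 1 + C(6) + C(5) = 1 + 25 + 15 = 41
C(8) = 1 + C(7) + C(6) = 1 + 41 + 25 = 67
call_count = C(8) = 67

Final answer: 67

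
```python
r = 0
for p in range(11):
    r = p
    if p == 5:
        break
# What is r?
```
Trace:
  r=0
  r=0, p=0
  r=1, p=1
  r=2, p=2
  r=3, p=3
  r=4, p=4
  r=5, p=5

Final answer: 5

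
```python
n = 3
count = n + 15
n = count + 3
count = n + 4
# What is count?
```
Trace:
  n=3
  n=3, count=18
  n=21, count=18
  n=21, count=25

Final answer: 25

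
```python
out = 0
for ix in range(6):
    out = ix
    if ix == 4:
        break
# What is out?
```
Trace:
  out=0
  out=0, ix=0
  out=1, ix=1
  out=2, ix=2
  out=3, ix=3
  out=4, ix=4

Final answer: 4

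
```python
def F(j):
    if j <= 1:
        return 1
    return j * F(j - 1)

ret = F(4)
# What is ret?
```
Call trace:
F(j=4)
  F(j=3)
    F(j=2)
      F(j=1)
      -> return 1
    -> return 2
  -> return 6
-> return 24

Final answer: 24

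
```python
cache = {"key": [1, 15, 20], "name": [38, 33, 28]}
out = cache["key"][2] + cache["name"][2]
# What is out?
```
Trace:
  cache={'key': [1, 15, 20], 'name': [38, 33, 28]}
  cache={'key': [1, 15, 20], 'name': [38, 33, 28]}, out=48

Final answer: 48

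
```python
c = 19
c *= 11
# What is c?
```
Trace:
  c=19
  c=209

Final answer: 209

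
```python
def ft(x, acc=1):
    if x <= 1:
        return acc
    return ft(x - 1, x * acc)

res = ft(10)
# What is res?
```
Call trace:
ft(x=10, acc=1)
  ft(x=9, acc=10)
    ft(x=8, acc=90)
      ft(x=7, acc=720)
        ft(x=6, acc=5040)
          ft(x=5, acc=30240)
            ft(x=4, acc=151200)
              ft(x=3, acc=604800)
                ft(x=2, acc=1814400)
                  ft(x=1, acc=3628800)
                  -> return 3628800
                -> return 3628800
              -> return 3628800
            -> return 3628800
          -> return 3628800
        -> return 3628800
      -> return 3628800
    -> return 3628800
  -> return 3628800
-> return 3628800

Final answer: 3628800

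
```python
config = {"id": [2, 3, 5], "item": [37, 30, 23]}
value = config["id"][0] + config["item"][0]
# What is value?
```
Trace:
  config={'id': [2, 3, 5], 'item': [37, 30, 23]}
  config={'id': [2, 3, 5], 'item': [37, 30, 23]}, value=39

Final answer: 39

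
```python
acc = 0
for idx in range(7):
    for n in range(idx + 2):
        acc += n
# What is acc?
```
Trace:
  acc=0
  acc=0, idx=0, n=0
  acc=1, idx=0, n=1
  acc=1, idx=1, n=0
  acc=2, idx=1, n=1
  acc=4, idx=1, n=2
  acc=4, idx=2, n=0
  acc=5, idx=2, n=1
  acc=7, idx=2, n=2
  acc=10, idx=2, n=3
  acc=10, idx=3, n=0
  acc=11, idx=3, n=1
  acc=13, idx=3, n=2
  acc=16, idx=3, n=3
  acc=20, idx=3, n=4
  acc=20, idx=4, n=0
  acc=21, idx=4, n=1
  acc=23, idx=4, n=2
  acc=26, idx=4, n=3
  acc=30, idx=4, n=4
  acc=35, idx=4, n=5
  acc=35, idx=5, n=0
  acc=36, idx=5, n=1
  acc=38, idx=5, n=2
  acc=41, idx=5, n=3
  acc=45, idx=5, n=4
  acc=50, idx=5, n=5
  acc=56, idx=5, n=6
  acc=56, idx=6, n=0
  acc=57, idx=6, n=1
  acc=59, idx=6, n=2
  acc=62, idx=6, n=3
  acc=66, idx=6, n=4
  acc=71, idx=6, n=5
  acc=77, idx=6, n=6
  acc=84, idx=6, n=7

Final answer: 84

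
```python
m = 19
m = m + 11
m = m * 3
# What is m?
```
Trace:
  m=19
  m=30
  m=90

Final answer: 90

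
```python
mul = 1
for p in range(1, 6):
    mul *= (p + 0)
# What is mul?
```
Trace:
  mul=1
  mul=1, p=1
  mul=2, p=2
  mul=6, p=3
  mul=24, p=4
  mul=120, p=5

Final answer: 120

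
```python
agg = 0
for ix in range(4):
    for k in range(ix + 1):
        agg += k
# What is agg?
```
Trace:
  agg=0
  agg=0, ix=0, k=0
  agg=0, ix=1, k=0
  agg=1, ix=1, k=1
  agg=1, ix=2, k=0
  agg=2, ix=2, k=1
  agg=4, ix=2, k=2
  agg=4, ix=3, k=0
  agg=5, ix=3, k=1
  agg=7, ix=3, k=2
  agg=10, ix=3, k=3

Final answer: 10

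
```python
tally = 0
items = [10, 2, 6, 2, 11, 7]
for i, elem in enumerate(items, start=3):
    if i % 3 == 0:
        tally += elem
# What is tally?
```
Trace:
  tally=0
  tally=10, i=3, elem=10
  tally=10, i=4, elem=2
  tally=10, i=5, elem=6
  tally=12, i=6, elem=2
  tally=12, i=7, elem=11
  tally=12, i=8, elem=7

Final answer: 12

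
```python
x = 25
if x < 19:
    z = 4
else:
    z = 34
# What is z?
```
Trace:
  x=25
  x=25, z=34

Final answer: 34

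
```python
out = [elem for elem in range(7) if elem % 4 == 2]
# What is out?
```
Trace:
  elem=0
  elem=1
  elem=2
  elem=3
  elem=4
  elem=5
  elem=6
  out=[2, 6]

Final answer: [2, 6]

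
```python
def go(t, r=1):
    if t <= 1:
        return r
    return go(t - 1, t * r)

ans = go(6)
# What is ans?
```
Call trace:
go(t=6, r=1)
  go(t=5, r=6)
    go(t=4, r=30)
      go(t=3, r=120)
        go(t=2, r=360)
          go(t=1, r=720)
          -> return 720
        -> return 720
      -> return 720
    -> return 720
  -> return 720
-> return 720

Final answer: 720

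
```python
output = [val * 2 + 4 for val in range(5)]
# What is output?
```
Trace:
  val=0
  val=1
  val=2
  val=3
  val=4
  output=[4, 6, 8, 10, 12]

Final answer: [4, 6, 8, 10, 12]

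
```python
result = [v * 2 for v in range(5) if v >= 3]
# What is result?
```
Trace:
  v=0
  v=1
  v=2
  v=3
  v=4
  result=[6, 8]

Final answer: [6, 8]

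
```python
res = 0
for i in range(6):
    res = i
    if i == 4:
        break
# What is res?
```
Trace:
  res=0
  res=0, i=0
  res=1, i=1
  res=2, i=2
  res=3, i=3
  res=4, i=4

Final answer: 4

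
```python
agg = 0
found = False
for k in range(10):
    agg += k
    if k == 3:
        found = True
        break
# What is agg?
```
Trace:
  agg=0
  agg=0, found=False
  agg=0, found=False, k=0
  agg=1, found=False, k=1
  agg=3, found=False, k=2
  agg=6, found=True, k=3

Final answer: 6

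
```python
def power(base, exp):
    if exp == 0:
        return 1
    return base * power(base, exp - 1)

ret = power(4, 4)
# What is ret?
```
Call trace:
power(base=4, exp=4)
  power(base=4, exp=3)
    power(base=4, exp=2)
      power(base=4, exp=1)
        power(base=4, exp=0)
        -> return 1
      -> return 4
    -> return 16
  -> return 64
-> return 256

Final answer: 256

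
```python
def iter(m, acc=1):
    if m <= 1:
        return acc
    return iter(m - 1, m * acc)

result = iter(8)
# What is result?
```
Call trace:
iter(m=8, acc=1)
  iter(m=7, acc=8)
    iter(m=6, acc=56)
      iter(m=5, acc=336)
        iter(m=4, acc=1680)
          iter(m=3, acc=6720)
            iter(m=2, acc=20160)
              iter(m=1, acc=40320)
              -> return 40320
            -> return 40320
          -> return 40320
        -> return 40320
      -> return 40320
    -> return 40320
  -> return 40320
-> return 40320

Final answer: 40320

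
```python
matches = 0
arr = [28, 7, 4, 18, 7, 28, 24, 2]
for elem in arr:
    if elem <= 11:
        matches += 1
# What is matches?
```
Trace:
  matches=0
  matches=0, elem=28
  matches=1, elem=7
  matches=2, elem=4
  matches=2, elem=18
  matches=3, elem=7
  matches=3, elem=28
  matches=3, elem=24
  matches=4, elem=2

Final answer: 4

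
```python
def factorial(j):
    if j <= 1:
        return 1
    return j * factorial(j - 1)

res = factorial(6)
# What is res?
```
Call trace:
factorial(j=6)
  factorial(j=5)
    factorial(j=4)
      factorial(j=3)
        factorial(j=2)
          factorial(j=1)
          -> return 1
        -> return 2
      -> return 6
    -> return 24
  -> return 120
-> return 720

Final answer: 720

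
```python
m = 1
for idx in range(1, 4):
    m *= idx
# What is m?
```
Trace:
  m=1
  m=1, idx=1
  m=2, idx=2
  m=6, idx=3

Final answer: 6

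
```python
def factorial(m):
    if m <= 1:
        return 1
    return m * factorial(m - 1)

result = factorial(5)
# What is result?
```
Call trace:
factorial(m=5)
  factorial(m=4)
    factorial(m=3)
      factorial(m=2)
        factorial(m=1)
        -> return 1
      -> return 2
    -> return 6
  -> return 24
-> return 120

Final answer: 120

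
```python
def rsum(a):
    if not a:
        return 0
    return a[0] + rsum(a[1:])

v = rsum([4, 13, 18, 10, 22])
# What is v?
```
Call trace:
rsum(a=[4, 13, 18, 10, 22])
  rsum(a=[13, 18, 10, 22])
    rsum(a=[18, 10, 22])
      rsum(a=[10, 22])
        rsum(a=[22])
          rsum(a=[])
          -> return 0
        -> return 22
      -> return 32
    -> return 50
  -> return 63
-> return 67

Final answer: 67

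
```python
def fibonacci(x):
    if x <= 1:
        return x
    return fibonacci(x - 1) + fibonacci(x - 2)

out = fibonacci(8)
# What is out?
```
Call trace (a repeated sub-call is expanded the first time; later identical calls just restate its return value):
fibonacci(x=8)
  fibonacci(x=7)
    fibonacci(x=6)
      fibonacci(x=5)
        fibonacci(x=4)
          fibonacci(x=3)
            fibonacci(x=2)
              fibonacci(x=1)
              -> return 1
              fibonacci(x=0)
              -> return 0
            -> return 1
            fibonacci(x=1)
            -> return 1
          -> return 2
          fibonacci(x=2) -> return 1  (same call as traced above)
        -> return 3
        fibonacci(x=3) -> return 2  (same call as traced above)
      -> return 5
      fibonacci(x=4) -> return 3  (same call as traced above)
    -> return 8
    fibonacci(x=5) -> return 5  (same call as traced above)
  -> return 13
  fibonacci(x=6) -> return 8  (same call as traced above)
-> return 21

Final answer: 21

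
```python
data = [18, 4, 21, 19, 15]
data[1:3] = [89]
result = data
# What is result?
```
Trace:
  data=[18, 4, 21, 19, 15]
  data=[18, 89, 19, 15]
  data=[18, 89, 19, 15], result=[18, 89, 19, 15]

Final answer: [18, 89, 19, 15]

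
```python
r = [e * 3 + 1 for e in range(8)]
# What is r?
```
Trace:
  e=0
  e=1
  e=2
  e=3
  e=4
  e=5
  e=6
  e=7
  r=[1, 4, 7, 10, 13, 16, 19, 22]

Final answer: [1, 4, 7, 10, 13, 16, 19, 22]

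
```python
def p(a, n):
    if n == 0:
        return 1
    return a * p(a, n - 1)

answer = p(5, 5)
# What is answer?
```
Call trace:
p(a=5, n=5)
  p(a=5, n=4)
    p(a=5, n=3)
      p(a=5, n=2)
        p(a=5, n=1)
          p(a=5, n=0)
          -> return 1
        -> return 5
      -> return 25
    -> return 125
  -> return 625
-> return 3125

Final answer: 3125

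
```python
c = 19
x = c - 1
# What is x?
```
Trace:
  c=19
  c=19, x=18

Final answer: 18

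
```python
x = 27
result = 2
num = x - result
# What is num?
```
Trace:
  x=27
  x=27, result=2
  x=27, result=2, num=25

Final answer: 25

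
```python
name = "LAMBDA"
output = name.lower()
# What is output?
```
Trace:
  name='LAMBDA'
  name='LAMBDA', output='lambda'

Final answer: 'lambda'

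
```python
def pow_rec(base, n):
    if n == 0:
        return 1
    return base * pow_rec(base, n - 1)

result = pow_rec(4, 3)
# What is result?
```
Call trace:
pow_rec(base=4, n=3)
  pow_rec(base=4, n=2)
    pow_rec(base=4, n=1)
      pow_rec(base=4, n=0)
      -> return 1
    -> return 4
  -> return 16
-> return 64

Final answer: 64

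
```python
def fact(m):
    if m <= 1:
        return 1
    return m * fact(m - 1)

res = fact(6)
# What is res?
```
Call trace:
fact(m=6)
  fact(m=5)
    fact(m=4)
      fact(m=3)
        fact(m=2)
          fact(m=1)
          -> return 1
        -> return 2
      -> return 6
    -> return 24
  -> return 120
-> return 720

Final answer: 720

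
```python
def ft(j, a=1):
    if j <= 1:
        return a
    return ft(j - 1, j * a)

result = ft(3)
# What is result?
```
Call trace:
ft(j=3, a=1)
  ft(j=2, a=3)
    ft(j=1, a=6)
    -> return 6
  -> return 6
-> return 6

Final answer: 6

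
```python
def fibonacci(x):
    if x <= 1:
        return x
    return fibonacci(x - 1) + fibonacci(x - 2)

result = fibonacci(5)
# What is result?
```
Call trace (a repeated sub-call is expanded the first time; later identical calls just restate its return value):
fibonacci(x=5)
  fibonacci(x=4)
    fibonacci(x=3)
      fibonacci(x=2)
        fibonacci(x=1)
        -> return 1
        fibonacci(x=0)
        -> return 0
      -> return 1
      fibonacci(x=1)
      -> return 1
    -> return 2
    fibonacci(x=2) -> return 1  (same call as traced above)
  -> return 3
  fibonacci(x=3) -> return 2  (same call as traced above)
-> return 5

Final answer: 5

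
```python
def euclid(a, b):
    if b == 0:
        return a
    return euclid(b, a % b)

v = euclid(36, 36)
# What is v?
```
Call trace:
euclid(a=36, b=36)
  euclid(a=36, b=0)
  -> return 36
-> return 36

Final answer: 36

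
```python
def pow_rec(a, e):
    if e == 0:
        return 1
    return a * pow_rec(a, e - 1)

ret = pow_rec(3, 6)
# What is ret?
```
Call trace:
pow_rec(a=3, e=6)
  pow_rec(a=3, e=5)
    pow_rec(a=3, e=4)
      pow_rec(a=3, e=3)
        pow_rec(a=3, e=2)
          pow_rec(a=3, e=1)
            pow_rec(a=3, e=0)
            -> return 1
          -> return 3
        -> return 9
      -> return 27
    -> return 81
  -> return 243
-> return 729

Final answer: 729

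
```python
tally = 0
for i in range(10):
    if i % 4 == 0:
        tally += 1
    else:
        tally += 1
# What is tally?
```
Trace:
  tally=0
  tally=1, i=0
  tally=2, i=1
  tally=3, i=2
  tally=4, i=3
  tally=5, i=4
  tally=6, i=5
  tally=7, i=6
  tally=8, i=7
  tally=9, i=8
  tally=10, i=9

Final answer: 10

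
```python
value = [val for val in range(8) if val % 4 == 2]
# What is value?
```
Trace:
  val=0
  val=1
  val=2
  val=3
  val=4
  val=5
  val=6
  val=7
  value=[2, 6]

Final answer: [2, 6]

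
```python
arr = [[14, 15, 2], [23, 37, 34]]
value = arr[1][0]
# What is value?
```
Trace:
  arr=[[14, 15, 2], [23, 37, 34]]
  arr=[[14, 15, 2], [23, 37, 34]], value=23

Final answer: 23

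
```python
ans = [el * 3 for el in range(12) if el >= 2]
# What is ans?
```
Trace:
  el=0
  el=1
  el=2
  el=3
  el=4
  el=5
  el=6
  el=7
  el=8
  el=9
  el=10
  el=11
  ans=[6, 9, 12, 15, 18, 21, 24, 27, 30, 33]

Final answer: [6, 9, 12, 15, 18, 21, 24, 27, 30, 33]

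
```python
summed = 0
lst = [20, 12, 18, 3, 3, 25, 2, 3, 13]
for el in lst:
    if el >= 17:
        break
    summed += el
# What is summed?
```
Trace:
  summed=0
  summed=0, el=20

Final answer: 0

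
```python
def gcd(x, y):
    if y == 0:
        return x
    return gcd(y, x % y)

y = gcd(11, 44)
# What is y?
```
Call trace:
gcd(x=11, y=44)
  gcd(x=44, y=11)
    gcd(x=11, y=0)
    -> return 11
  -> return 11
-> return 11

Final answer: 11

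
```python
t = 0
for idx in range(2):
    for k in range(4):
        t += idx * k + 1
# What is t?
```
Trace:
  t=0
  t=1, idx=0, k=0
  t=2, idx=0, k=1
  t=3, idx=0, k=2
  t=4, idx=0, k=3
  t=5, idx=1, k=0
  t=7, idx=1, k=1
  t=10, idx=1, k=2
  t=14, idx=1, k=3

Final answer: 14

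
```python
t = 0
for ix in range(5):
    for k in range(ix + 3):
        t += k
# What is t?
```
Trace:
  t=0
  t=0, ix=0, k=0
  t=1, ix=0, k=1
  t=3, ix=0, k=2
  t=3, ix=1, k=0
  t=4, ix=1, k=1
  t=6, ix=1, k=2
  t=9, ix=1, k=3
  t=9, ix=2, k=0
  t=10, ix=2, k=1
  t=12, ix=2, k=2
  t=15, ix=2, k=3
  t=19, ix=2, k=4
  t=19, ix=3, k=0
  t=20, ix=3, k=1
  t=22, ix=3, k=2
  t=25, ix=3, k=3
  t=29, ix=3, k=4
  t=34, ix=3, k=5
  t=34, ix=4, k=0
  t=35, ix=4, k=1
  t=37, ix=4, k=2
  t=40, ix=4, k=3
  t=44, ix=4, k=4
  t=49, ix=4, k=5
  t=55, ix=4, k=6

Final answer: 55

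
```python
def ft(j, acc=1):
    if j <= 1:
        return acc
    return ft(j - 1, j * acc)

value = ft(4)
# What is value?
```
Call trace:
ft(j=4, acc=1)
  ft(j=3, acc=4)
    ft(j=2, acc=12)
      ft(j=1, acc=24)
      -> return 24
    -> return 24
  -> return 24
-> return 24

Final answer: 24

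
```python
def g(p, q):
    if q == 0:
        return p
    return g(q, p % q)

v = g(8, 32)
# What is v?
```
Call trace:
g(p=8, q=32)
  g(p=32, q=8)
    g(p=8, q=0)
    -> return 8
  -> return 8
-> return 8

Final answer: 8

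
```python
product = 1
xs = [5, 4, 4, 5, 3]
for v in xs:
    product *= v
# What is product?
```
Trace:
  product=1
  product=5, v=5
  product=20, v=4
  product=80, v=4
  product=400, v=5
  product=1200, v=3

Final answer: 1200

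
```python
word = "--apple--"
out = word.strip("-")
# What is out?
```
Trace:
  word='--apple--'
  word='--apple--', out='apple'

Final answer: 'apple'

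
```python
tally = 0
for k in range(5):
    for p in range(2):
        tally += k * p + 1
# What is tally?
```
Trace:
  tally=0
  tally=1, k=0, p=0
  tally=2, k=0, p=1
  tally=3, k=1, p=0
  tally=5, k=1, p=1
  tally=6, k=2, p=0
  tally=9, k=2, p=1
  tally=10, k=3, p=0
  tally=14, k=3, p=1
  tally=15, k=4, p=0
  tally=20, k=4, p=1

Final answer: 20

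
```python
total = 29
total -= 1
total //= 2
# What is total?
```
Trace:
  total=29
  total=28
  total=14

Final answer: 14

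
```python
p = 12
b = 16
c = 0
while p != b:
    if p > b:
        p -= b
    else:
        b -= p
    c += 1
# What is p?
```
Trace:
  p=12
  p=12, b=16
  p=12, b=16, c=0
  p=12, b=4, c=1
  p=8, b=4, c=2
  p=4, b=4, c=3

Final answer: 4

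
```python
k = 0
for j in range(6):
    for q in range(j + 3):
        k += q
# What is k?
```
Trace:
  k=0
  k=0, j=0, q=0
  k=1, j=0, q=1
  k=3, j=0, q=2
  k=3, j=1, q=0
  k=4, j=1, q=1
  k=6, j=1, q=2
  k=9, j=1, q=3
  k=9, j=2, q=0
  k=10, j=2, q=1
  k=12, j=2, q=2
  k=15, j=2, q=3
  k=19, j=2, q=4
  k=19, j=3, q=0
  k=20, j=3, q=1
  k=22, j=3, q=2
  k=25, j=3, q=3
  k=29, j=3, q=4
  k=34, j=3, q=5
  k=34, j=4, q=0
  k=35, j=4, q=1
  k=37, j=4, q=2
  k=40, j=4, q=3
  k=44, j=4, q=4
  k=49, j=4, q=5
  k=55, j=4, q=6
  k=55, j=5, q=0
  k=56, j=5, q=1
  k=58, j=5, q=2
  k=61, j=5, q=3
  k=65, j=5, q=4
  k=70, j=5, q=5
  k=76, j=5, q=6
  k=83, j=5, q=7

Final answer: 83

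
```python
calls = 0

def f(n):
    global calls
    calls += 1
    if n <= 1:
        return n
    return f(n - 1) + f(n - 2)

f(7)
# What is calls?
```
Call trace (a repeated sub-call is expanded the first time; later identical calls just restate its return value):
f(n=7)
  f(n=6)
    f(n=5)
      f(n=4)
        f(n=3)
          f(n=2)
            f(n=1)
            -> return 1
            f(n=0)
            -> return 0
          -> return 1
          f(n=1)
          -> return 1
        -> return 2
        f(n=2) -> return 1  (same call as traced above)
      -> return 3
      f(n=3) -> return 2  (same call as traced above)
    -> return 5
    f(n=4) -> return 3  (same call as traced above)
  -> return 8
  f(n=5) -> return 5  (same call as traced above)
-> return 13

calls is incremented once per call, so count the calls in each subtree. Let C(n) = number of calls made by f(n).
C(0) = C(1) = 1 (base case, no recursion); C(n) = 1 + C(n - 1) + C(n - 2) otherwise.
C(2) = 1 + C(1) + C(0) = 1 + 1 + 1 = 3
C(3) = 1 + C(2) + C(1) = 1 + 3 + 1 = 5
C(4) = 1 + C(3) + C(2) = 1 + 5 + 3 = 9
C(5) = 1 + C(4) + C(3) = 1 + 9 + 5 = 15
C(6) = 1 + C(5) + C(4) = 1 + 15 + 9 = 25
C(7) = 1 + C(6) + C(5) = 1 + 25 + 15 = 41
calls = C(7) = 41

Final answer: 41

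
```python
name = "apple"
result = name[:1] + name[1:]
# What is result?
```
Trace:
  name='apple'
  name='apple', result='apple'

Final answer: 'apple'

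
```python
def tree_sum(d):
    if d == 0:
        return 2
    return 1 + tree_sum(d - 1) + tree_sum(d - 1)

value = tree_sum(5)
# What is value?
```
Call trace (a repeated sub-call is expanded the first time; later identical calls just restate its return value):
tree_sum(d=5)
  tree_sum(d=4)
    tree_sum(d=3)
      tree_sum(d=2)
        tree_sum(d=1)
          tree_sum(d=0)
          -> return 2
          tree_sum(d=0)
          -> return 2
        -> return 5
        tree_sum(d=1) -> return 5  (same call as traced above)
      -> return 11
      tree_sum(d=2) -> return 11  (same call as traced above)
    -> return 23
    tree_sum(d=3) -> return 23  (same call as traced above)
  -> return 47
  tree_sum(d=4) -> return 47  (same call as traced above)
-> return 95

Final answer: 95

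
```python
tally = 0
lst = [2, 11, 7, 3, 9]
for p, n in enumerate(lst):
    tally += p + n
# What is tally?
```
Trace:
  tally=0
  tally=2, p=0, n=2
  tally=14, p=1, n=11
  tally=23, p=2, n=7
  tally=29, p=3, n=3
  tally=42, p=4, n=9

Final answer: 42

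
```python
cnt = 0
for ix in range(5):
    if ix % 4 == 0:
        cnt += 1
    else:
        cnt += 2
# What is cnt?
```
Trace:
  cnt=0
  cnt=1, ix=0
  cnt=3, ix=1
  cnt=5, ix=2
  cnt=7, ix=3
  cnt=8, ix=4

Final answer: 8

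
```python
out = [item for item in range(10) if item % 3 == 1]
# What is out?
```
Trace:
  item=0
  item=1
  item=2
  item=3
  item=4
  item=5
  item=6
  item=7
  item=8
  item=9
  out=[1, 4, 7]

Final answer: [1, 4, 7]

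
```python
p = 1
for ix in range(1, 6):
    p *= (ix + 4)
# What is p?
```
Trace:
  p=1
  p=5, ix=1
  p=30, ix=2
  p=210, ix=3
  p=1680, ix=4
  p=15120, ix=5

Final answer: 15120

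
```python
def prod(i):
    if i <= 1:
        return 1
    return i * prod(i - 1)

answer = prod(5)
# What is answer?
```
Call trace:
prod(i=5)
  prod(i=4)
    prod(i=3)
      prod(i=2)
        prod(i=1)
        -> return 1
      -> return 2
    -> return 6
  -> return 24
-> return 120

Final answer: 120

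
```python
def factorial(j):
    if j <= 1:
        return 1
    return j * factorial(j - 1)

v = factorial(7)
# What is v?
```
Call trace:
factorial(j=7)
  factorial(j=6)
    factorial(j=5)
      factorial(j=4)
        factorial(j=3)
          factorial(j=2)
            factorial(j=1)
            -> return 1
          -> return 2
        -> return 6
      -> return 24
    -> return 120
  -> return 720
-> return 5040

Final answer: 5040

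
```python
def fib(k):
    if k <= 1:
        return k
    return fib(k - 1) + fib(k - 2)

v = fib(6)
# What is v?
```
Call trace (a repeated sub-call is expanded the first time; later identical calls just restate its return value):
fib(k=6)
  fib(k=5)
    fib(k=4)
      fib(k=3)
        fib(k=2)
          fib(k=1)
          -> return 1
          fib(k=0)
          -> return 0
        -> return 1
        fib(k=1)
        -> return 1
      -> return 2
      fib(k=2) -> return 1  (same call as traced above)
    -> return 3
    fib(k=3) -> return 2  (same call as traced above)
  -> return 5
  fib(k=4) -> return 3  (same call as traced above)
-> return 8

Final answer: 8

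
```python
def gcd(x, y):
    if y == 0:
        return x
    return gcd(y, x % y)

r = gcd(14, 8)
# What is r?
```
Call trace:
gcd(x=14, y=8)
  gcd(x=8, y=6)
    gcd(x=6, y=2)
      gcd(x=2, y=0)
      -> return 2
    -> return 2
  -> return 2
-> return 2

Final answer: 2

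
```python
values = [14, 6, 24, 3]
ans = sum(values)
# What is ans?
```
Trace:
  values=[14, 6, 24, 3]
  values=[14, 6, 24, 3], ans=47

Final answer: 47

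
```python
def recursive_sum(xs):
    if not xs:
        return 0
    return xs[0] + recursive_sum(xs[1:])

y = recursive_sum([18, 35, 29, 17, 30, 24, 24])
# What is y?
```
Call trace:
recursive_sum(xs=[18, 35, 29, 17, 30, 24, 24])
  recursive_sum(xs=[35, 29, 17, 30, 24, 24])
    recursive_sum(xs=[29, 17, 30, 24, 24])
      recursive_sum(xs=[17, 30, 24, 24])
        recursive_sum(xs=[30, 24, 24])
          recursive_sum(xs=[24, 24])
            recursive_sum(xs=[24])
              recursive_sum(xs=[])
              -> return 0
            -> return 24
          -> return 48
        -> return 78
      -> return 95
    -> return 124
  -> return 159
-> return 177

Final answer: 177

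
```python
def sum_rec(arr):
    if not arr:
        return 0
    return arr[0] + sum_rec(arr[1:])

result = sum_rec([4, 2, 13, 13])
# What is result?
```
Call trace:
sum_rec(arr=[4, 2, 13, 13])
  sum_rec(arr=[2, 13, 13])
    sum_rec(arr=[13, 13])
      sum_rec(arr=[13])
        sum_rec(arr=[])
        -> return 0
      -> return 13
    -> return 26
  -> return 28
-> return 32

Final answer: 32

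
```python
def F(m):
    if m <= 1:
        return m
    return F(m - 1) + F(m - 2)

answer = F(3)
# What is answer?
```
Call trace:
F(m=3)
  F(m=2)
    F(m=1)
    -> return 1
    F(m=0)
    -> return 0
  -> return 1
  F(m=1)
  -> return 1
-> return 2

Final answer: 2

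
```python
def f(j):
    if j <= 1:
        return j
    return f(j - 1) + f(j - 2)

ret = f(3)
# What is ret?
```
Call trace:
f(j=3)
  f(j=2)
    f(j=1)
    -> return 1
    f(j=0)
    -> return 0
  -> return 1
  f(j=1)
  -> return 1
-> return 2

Final answer: 2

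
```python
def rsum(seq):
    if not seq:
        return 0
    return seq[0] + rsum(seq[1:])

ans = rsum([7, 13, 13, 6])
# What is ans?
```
Call trace:
rsum(seq=[7, 13, 13, 6])
  rsum(seq=[13, 13, 6])
    rsum(seq=[13, 6])
      rsum(seq=[6])
        rsum(seq=[])
        -> return 0
      -> return 6
    -> return 19
  -> return 32
-> return 39

Final answer: 39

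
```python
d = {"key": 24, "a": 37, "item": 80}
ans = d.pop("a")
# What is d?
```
Trace:
  d={'key': 24, 'a': 37, 'item': 80}
  d={'key': 24, 'item': 80}, ans=37

Final answer: {'key': 24, 'item': 80}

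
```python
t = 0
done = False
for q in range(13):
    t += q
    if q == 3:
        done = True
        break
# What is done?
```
Trace:
  t=0
  t=0, done=False
  t=0, done=False, q=0
  t=1, done=False, q=1
  t=3, done=False, q=2
  t=6, done=True, q=3

Final answer: True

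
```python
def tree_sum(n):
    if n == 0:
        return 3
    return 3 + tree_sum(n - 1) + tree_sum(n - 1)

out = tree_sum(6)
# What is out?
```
Call trace (a repeated sub-call is expanded the first time; later identical calls just restate its return value):
tree_sum(n=6)
  tree_sum(n=5)
    tree_sum(n=4)
      tree_sum(n=3)
        tree_sum(n=2)
          tree_sum(n=1)
            tree_sum(n=0)
            -> return 3
            tree_sum(n=0)
            -> return 3
          -> return 9
          tree_sum(n=1) -> return 9  (same call as traced above)
        -> return 21
        tree_sum(n=2) -> return 21  (same call as traced above)
      -> return 45
      tree_sum(n=3) -> return 45  (same call as traced above)
    -> return 93
    tree_sum(n=4) -> return 93  (same call as traced above)
  -> return 189
  tree_sum(n=5) -> return 189  (same call as traced above)
-> return 381

Final answer: 381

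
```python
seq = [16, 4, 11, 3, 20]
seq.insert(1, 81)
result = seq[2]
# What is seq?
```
Trace:
  seq=[16, 4, 11, 3, 20]
  seq=[16, 81, 4, 11, 3, 20]
  seq=[16, 81, 4, 11, 3, 20], result=4

Final answer: [16, 81, 4, 11, 3, 20]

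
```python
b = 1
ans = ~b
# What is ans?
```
Trace:
  b=1
  b=1, ans=-2

Final answer: -2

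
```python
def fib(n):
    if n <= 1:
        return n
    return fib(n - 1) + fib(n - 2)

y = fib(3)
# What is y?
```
Call trace:
fib(n=3)
  fib(n=2)
    fib(n=1)
    -> return 1
    fib(n=0)
    -> return 0
  -> return 1
  fib(n=1)
  -> return 1
-> return 2

Final answer: 2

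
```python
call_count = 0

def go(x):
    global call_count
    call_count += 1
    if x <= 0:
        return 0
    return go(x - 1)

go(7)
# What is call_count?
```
Call trace:
go(x=7)
  go(x=6)
    go(x=5)
      go(x=4)
        go(x=3)
          go(x=2)
            go(x=1)
              go(x=0)
              -> return 0
            -> return 0
          -> return 0
        -> return 0
      -> return 0
    -> return 0
  -> return 0
-> return 0

call_count is incremented once per call. go is entered once for each x = 7, 6, 5, 4, 3, 2, 1, 0 (the x <= 0 call returns without recursing), i.e. 7 + 1 calls.
call_count = 8

Final answer: 8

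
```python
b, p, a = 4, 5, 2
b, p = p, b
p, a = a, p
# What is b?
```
Trace:
  b=4, p=5, a=2
  b=5, p=4, a=2
  b=5, p=2, a=4

Final answer: 5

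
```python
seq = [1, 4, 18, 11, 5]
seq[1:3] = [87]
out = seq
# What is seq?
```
Trace:
  seq=[1, 4, 18, 11, 5]
  seq=[1, 87, 11, 5]
  seq=[1, 87, 11, 5], out=[1, 87, 11, 5]

Final answer: [1, 87, 11, 5]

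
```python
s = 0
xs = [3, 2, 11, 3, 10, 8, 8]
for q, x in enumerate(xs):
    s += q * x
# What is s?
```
Trace:
  s=0
  s=0, q=0, x=3
  s=2, q=1, x=2
  s=24, q=2, x=11
  s=33, q=3, x=3
  s=73, q=4, x=10
  s=113, q=5, x=8
  s=161, q=6, x=8

Final answer: 161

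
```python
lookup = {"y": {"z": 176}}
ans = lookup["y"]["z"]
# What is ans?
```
Trace:
  lookup={'y': {'z': 176}}
  lookup={'y': {'z': 176}}, ans=176

Final answer: 176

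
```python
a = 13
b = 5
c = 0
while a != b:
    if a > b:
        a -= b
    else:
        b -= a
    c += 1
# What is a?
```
Trace:
  a=13
  a=13, b=5
  a=13, b=5, c=0
  a=8, b=5, c=1
  a=3, b=5, c=2
  a=3, b=2, c=3
  a=1, b=2, c=4
  a=1, b=1, c=5

Final answer: 1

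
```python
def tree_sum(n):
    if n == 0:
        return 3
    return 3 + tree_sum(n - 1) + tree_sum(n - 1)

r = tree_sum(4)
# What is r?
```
Call trace (a repeated sub-call is expanded the first time; later identical calls just restate its return value):
tree_sum(n=4)
  tree_sum(n=3)
    tree_sum(n=2)
      tree_sum(n=1)
        tree_sum(n=0)
        -> return 3
        tree_sum(n=0)
        -> return 3
      -> return 9
      tree_sum(n=1) -> return 9  (same call as traced above)
    -> return 21
    tree_sum(n=2) -> return 21  (same call as traced above)
  -> return 45
  tree_sum(n=3) -> return 45  (same call as traced above)
-> return 93

Final answer: 93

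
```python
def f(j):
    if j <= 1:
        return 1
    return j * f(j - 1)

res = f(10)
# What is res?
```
Call trace:
f(j=10)
  f(j=9)
    f(j=8)
      f(j=7)
        f(j=6)
          f(j=5)
            f(j=4)
              f(j=3)
                f(j=2)
                  f(j=1)
                  -> return 1
                -> return 2
              -> return 6
            -> return 24
          -> return 120
        -> return 720
      -> return 5040
    -> return 40320
  -> return 362880
-> return 3628800

Final answer: 3628800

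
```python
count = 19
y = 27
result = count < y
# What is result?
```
Trace:
  count=19
  count=19, y=27
  count=19, y=27, result=True

Final answer: True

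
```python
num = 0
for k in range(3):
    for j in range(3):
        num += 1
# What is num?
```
Trace:
  num=0
  num=1, k=0, j=0
  num=2, k=0, j=1
  num=3, k=0, j=2
  num=4, k=1, j=0
  num=5, k=1, j=1
  num=6, k=1, j=2
  num=7, k=2, j=0
  num=8, k=2, j=1
  num=9, k=2, j=2

Final answer: 9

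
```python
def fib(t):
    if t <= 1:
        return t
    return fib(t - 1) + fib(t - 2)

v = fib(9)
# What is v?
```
Call trace (a repeated sub-call is expanded the first time; later identical calls just restate its return value):
fib(t=9)
  fib(t=8)
    fib(t=7)
      fib(t=6)
        fib(t=5)
          fib(t=4)
            fib(t=3)
              fib(t=2)
                fib(t=1)
                -> return 1
                fib(t=0)
                -> return 0
              -> return 1
              fib(t=1)
              -> return 1
            -> return 2
            fib(t=2) -> return 1  (same call as traced above)
          -> return 3
          fib(t=3) -> return 2  (same call as traced above)
        -> return 5
        fib(t=4) -> return 3  (same call as traced above)
      -> return 8
      fib(t=5) -> return 5  (same call as traced above)
    -> return 13
    fib(t=6) -> return 8  (same call as traced above)
  -> return 21
  fib(t=7) -> return 13  (same call as traced above)
-> return 34

Final answer: 34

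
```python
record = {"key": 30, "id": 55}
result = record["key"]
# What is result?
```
Trace:
  record={'key': 30, 'id': 55}
  record={'key': 30, 'id': 55}, result=30

Final answer: 30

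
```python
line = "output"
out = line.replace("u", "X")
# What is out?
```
Trace:
  line='output'
  line='output', out='oXtpXt'

Final answer: 'oXtpXt'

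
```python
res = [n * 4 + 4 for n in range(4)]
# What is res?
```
Trace:
  n=0
  n=1
  n=2
  n=3
  res=[4, 8, 12, 16]

Final answer: [4, 8, 12, 16]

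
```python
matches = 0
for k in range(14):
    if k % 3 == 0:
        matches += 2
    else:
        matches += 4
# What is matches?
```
Trace:
  matches=0
  matches=2, k=0
  matches=6, k=1
  matches=10, k=2
  matches=12, k=3
  matches=16, k=4
  matches=20, k=5
  matches=22, k=6
  matches=26, k=7
  matches=30, k=8
  matches=32, k=9
  matches=36, k=10
  matches=40, k=11
  matches=42, k=12
  matches=46, k=13

Final answer: 46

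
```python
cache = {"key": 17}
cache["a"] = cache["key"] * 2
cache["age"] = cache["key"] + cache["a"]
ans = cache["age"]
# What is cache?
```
Trace:
  cache={'key': 17}
  cache={'key': 17, 'a': 34}
  cache={'key': 17, 'a': 34, 'age': 51}
  cache={'key': 17, 'a': 34, 'age': 51}, ans=51

Final answer: {'key': 17, 'a': 34, 'age': 51}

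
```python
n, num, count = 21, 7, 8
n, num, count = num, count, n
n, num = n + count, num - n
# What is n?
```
Trace:
  n=21, num=7, count=8
  n=7, num=8, count=21
  n=28, num=1, count=21

Final answer: 28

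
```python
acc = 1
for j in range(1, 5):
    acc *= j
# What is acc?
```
Trace:
  acc=1
  acc=1, j=1
  acc=2, j=2
  acc=6, j=3
  acc=24, j=4

Final answer: 24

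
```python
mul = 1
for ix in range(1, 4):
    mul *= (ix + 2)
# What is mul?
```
Trace:
  mul=1
  mul=3, ix=1
  mul=12, ix=2
  mul=60, ix=3

Final answer: 60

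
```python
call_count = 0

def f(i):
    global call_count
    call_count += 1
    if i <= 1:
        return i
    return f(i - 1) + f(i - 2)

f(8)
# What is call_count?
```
Call trace (a repeated sub-call is expanded the first time; later identical calls just restate its return value):
f(i=8)
  f(i=7)
    f(i=6)
      f(i=5)
        f(i=4)
          f(i=3)
            f(i=2)
              f(i=1)
              -> return 1
              f(i=0)
              -> return 0
            -> return 1
            f(i=1)
            -> return 1
          -> return 2
          f(i=2) -> return 1  (same call as traced above)
        -> return 3
        f(i=3) -> return 2  (same call as traced above)
      -> return 5
      f(i=4) -> return 3  (same call as traced above)
    -> return 8
    f(i=5) -> return 5  (same call as traced above)
  -> return 13
  f(i=6) -> return 8  (same call as traced above)
-> return 21

call_count is incremented once per call, so count the calls in each subtree. Let C(i) = number of calls made by f(i).
C(0) = C(1) = 1 (base case, no recursion); C(i) = 1 + C(i - 1) + C(i - 2) otherwise.
C(2) = 1 + C(1) + C(0) = 1 + 1 + 1 = 3
C(3) = 1 + C(2) + C(1) = 1 + 3 + 1 = 5
C(4) = 1 + C(3) + C(2) = 1 + 5 + 3 = 9
C(5) = 1 + C(4) + C(3) = 1 + 9 + 5 = 15
C(6) = 1 + C(5) + C(4) = 1 + 15 + 9 = 25
C(7) = 1 + C(6) + C(5) = 1 + 25 + 15 = 41
C(8) = 1 + C(7) + C(6) = 1 + 41 + 25 = 67
call_count = C(8) = 67

Final answer: 67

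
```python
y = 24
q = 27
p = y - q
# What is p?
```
Trace:
  y=24
  y=24, q=27
  y=24, q=27, p=-3

Final answer: -3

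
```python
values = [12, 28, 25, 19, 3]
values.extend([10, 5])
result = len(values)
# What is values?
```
Trace:
  values=[12, 28, 25, 19, 3]
  values=[12, 28, 25, 19, 3, 10, 5]
  values=[12, 28, 25, 19, 3, 10, 5], result=7

Final answer: [12, 28, 25, 19, 3, 10, 5]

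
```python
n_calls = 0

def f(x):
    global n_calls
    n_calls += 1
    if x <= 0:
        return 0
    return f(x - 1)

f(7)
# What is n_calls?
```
Call trace:
f(x=7)
  f(x=6)
    f(x=5)
      f(x=4)
        f(x=3)
          f(x=2)
            f(x=1)
              f(x=0)
              -> return 0
            -> return 0
          -> return 0
        -> return 0
      -> return 0
    -> return 0
  -> return 0
-> return 0

n_calls is incremented once per call. f is entered once for each x = 7, 6, 5, 4, 3, 2, 1, 0 (the x <= 0 call returns without recursing), i.e. 7 + 1 calls.
n_calls = 8

Final answer: 8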